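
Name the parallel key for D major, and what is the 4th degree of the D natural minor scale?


Let's work it out.
Parallel keys share the same tonic but differ in mode
D major → parallel is D minor
D natural minor scale: D E F G A Bb C
= D minor; 4th degree = G


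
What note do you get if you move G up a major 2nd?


Step by step:
major 2nd: 2 letter names, 2 semitones
Letter: G + 1 → A
Pitch: G + 2 semitones, spelled as an A → A
= A


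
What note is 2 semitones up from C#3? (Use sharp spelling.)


C#3: chromatic position 1 in octave 3 → absolute = 3×12 + 1 = 37
Transpose up 2: 37 + 2 = 39
39 = 3×12 + 3 → D# in octave 3
Result = D#3


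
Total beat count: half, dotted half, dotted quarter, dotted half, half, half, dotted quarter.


Step by step:
Beat values:
  half = 2 beats
  dotted half = 3 beats
  dotted quarter = 1.5 beats
  dotted half = 3 beats
  half = 2 beats
  half = 2 beats
  dotted quarter = 1.5 beats
Sum = 2 + 3 + 1.5 + 3 + 2 + 2 + 1.5
= 15 beats


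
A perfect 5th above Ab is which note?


Working:
A 5th spans 5 letter names, so from A we land on E
A perfect 5th = 7 semitones above Ab
Spell E at that pitch: Eb
= Eb


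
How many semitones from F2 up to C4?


Step by step:
Absolute semitone position = octave×12 + chromatic position
F2: 2×12 + 5 = 29
C4: 4×12 + 0 = 48
Difference = 48 - 29 = 19
= 19 semitones


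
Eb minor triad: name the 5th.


Solution.
Minor triad = root + minor 3rd (3 semitones) + perfect 5th (7 semitones)
A triad on Eb stacks thirds, so the chord tones use letter names E-G-B
Root: Eb
Minor 3rd above Eb: Gb
Perfect 5th above Eb: Bb
The 5th = Bb


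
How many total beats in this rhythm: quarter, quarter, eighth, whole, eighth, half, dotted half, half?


Working:
Beat values:
  quarter = 1 beat
  quarter = 1 beat
  eighth = 0.5 beats
  whole = 4 beats
  eighth = 0.5 beats
  half = 2 beats
  dotted half = 3 beats
  half = 2 beats
Sum = 1 + 1 + 0.5 + 4 + 0.5 + 2 + 3 + 2
= 14 beats


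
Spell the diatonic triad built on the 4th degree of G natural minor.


Step by step:
G natural minor scale: G A Bb C D Eb F
Diatonic triad on degree 4 stacks scale notes 4, 6, 1: C Eb G
C→Eb = 3 semitones; C→G = 7 semitones → minor triad
= C Eb G (minor)


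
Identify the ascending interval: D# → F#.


Letter names: D → F spans 3 letter names → a 3rd
Semitones: D# → F# = 3 half-steps
A 3rd of 3 semitones is a minor 3rd
= minor 3rd


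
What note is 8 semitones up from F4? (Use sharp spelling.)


Let's work it out.
F4: chromatic position 5 in octave 4 → absolute = 4×12 + 5 = 53
Transpose up 8: 53 + 8 = 61
61 = 5×12 + 1 → C# in octave 5
Result = C#5


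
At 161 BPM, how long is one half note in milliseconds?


Reasoning:
One quarter-note beat = 60000 / BPM = 60000 / 161 ms
Half note = 2 × quarter note
Duration = 2 × 60000 / 161 = 120000 / 161
= 745.3 ms


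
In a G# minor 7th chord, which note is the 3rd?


Let's work it out.
Minor 7th chord = root + minor 3rd + perfect 5th + minor 7th
Seventh chords stack in thirds, so the letter names are G-B-D-F
Root: G#
Minor 3rd above G#: B
Perfect 5th above G#: D#
Minor 7th above G#: F#
The 3rd = B


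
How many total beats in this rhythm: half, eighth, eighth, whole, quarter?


Step by step:
Beat values:
  half = 2 beats
  eighth = 0.5 beats
  eighth = 0.5 beats
  whole = 4 beats
  quarter = 1 beat
Sum = 2 + 0.5 + 0.5 + 4 + 1
= 8 beats


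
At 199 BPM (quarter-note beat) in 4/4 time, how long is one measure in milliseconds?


Solution.
Quarter-note beat duration = 60000 / 199 ms
Beats per measure (4/4) = 4
One measure = 4 × 60000 / 199 = 240000 / 199 ms
= 1206.0 ms


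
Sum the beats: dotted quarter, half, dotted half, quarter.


Solution.
Beat values:
  dotted quarter = 1.5 beats
  half = 2 beats
  dotted half = 3 beats
  quarter = 1 beat
Sum = 1.5 + 2 + 3 + 1
= 7.5 beats


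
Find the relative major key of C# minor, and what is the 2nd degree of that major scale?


Let's work it out.
The relative major shares the key signature and is a minor 3rd above the minor tonic
A minor 3rd above C# is E
→ relative major of C# minor is E major
E major scale: E F# G# A B C# D#
= E major; 2nd degree = F#


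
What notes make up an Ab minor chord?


Solution.
Minor triad = root + minor 3rd (3 semitones) + perfect 5th (7 semitones)
A triad on Ab stacks thirds, so the chord tones use letter names A-C-E
Root: Ab
Minor 3rd above Ab: Cb
Perfect 5th above Ab: Eb
Chord = Ab Cb Eb


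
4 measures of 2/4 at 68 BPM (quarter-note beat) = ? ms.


Quarter-note beat duration = 60000 / 68 ms
Beats per measure (2/4) = 2
One measure = 2 × 60000 / 68 = 120000 / 68 ms
4 measures = 4 × 120000 / 68 = 480000 / 68
= 7058.8 ms


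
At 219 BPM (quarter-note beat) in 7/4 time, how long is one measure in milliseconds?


Quarter-note beat duration = 60000 / 219 ms
Beats per measure (7/4) = 7
One measure = 7 × 60000 / 219 = 420000 / 219 ms
= 1917.8 ms


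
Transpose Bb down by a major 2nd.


Step by step:
major 2nd: 2 letter names, 2 semitones
Letter: B - 1 → A
Pitch: Bb - 2 semitones, spelled as an A → Ab
= Ab


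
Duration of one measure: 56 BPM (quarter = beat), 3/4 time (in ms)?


Solution.
Quarter-note beat duration = 60000 / 56 ms
Beats per measure (3/4) = 3
One measure = 3 × 60000 / 56 = 180000 / 56 ms
= 3214.3 ms


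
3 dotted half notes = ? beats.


Solution.
Base half note = 2 beats
Dot 1 adds half the previous value: +1
One dotted half = 2 + 1 = 3
3 of them = 3 × 3 = 9
= 9 beats


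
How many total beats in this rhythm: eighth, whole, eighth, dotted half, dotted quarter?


Let's work it out.
Beat values:
  eighth = 0.5 beats
  whole = 4 beats
  eighth = 0.5 beats
  dotted half = 3 beats
  dotted quarter = 1.5 beats
Sum = 0.5 + 4 + 0.5 + 3 + 1.5
= 9.5 beats


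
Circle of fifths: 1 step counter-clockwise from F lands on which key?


Working:
Each counter-clockwise step moves down a perfect 5th (= up a perfect 4th)
From F: F → Bb
= Bb


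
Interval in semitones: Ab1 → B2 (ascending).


Solution.
Absolute semitone position = octave×12 + chromatic position
Ab1: 1×12 + 8 = 20
B2: 2×12 + 11 = 35
Difference = 35 - 20 = 15
= 15 semitones


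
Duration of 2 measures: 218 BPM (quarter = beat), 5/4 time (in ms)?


Solution.
Quarter-note beat duration = 60000 / 218 ms
Beats per measure (5/4) = 5
One measure = 5 × 60000 / 218 = 300000 / 218 ms
2 measures = 2 × 300000 / 218 = 600000 / 218
= 2752.3 ms


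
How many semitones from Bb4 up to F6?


Solution.
Absolute semitone position = octave×12 + chromatic position
Bb4: 4×12 + 10 = 58
F6: 6×12 + 5 = 77
Difference = 77 - 58 = 19
= 19 semitones


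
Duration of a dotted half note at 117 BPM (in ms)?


Step by step:
One quarter-note beat = 60000 / BPM = 60000 / 117 ms
Dotted half note = 3 × quarter note
Duration = 3 × 60000 / 117 = 180000 / 117
= 1538.5 ms


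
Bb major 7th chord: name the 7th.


Reasoning:
Major 7th chord = root + major 3rd + perfect 5th + major 7th
Seventh chords stack in thirds, so the letter names are B-D-F-A
Root: Bb
Major 3rd above Bb: D
Perfect 5th above Bb: F
Major 7th above Bb: A
The 7th = A


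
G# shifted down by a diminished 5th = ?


Step by step:
diminished 5th: 5 letter names, 6 semitones
Letter: G - 4 → C
Pitch: G# - 6 semitones, spelled as a C → C##
= C##


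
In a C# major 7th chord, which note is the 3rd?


Step by step:
Major 7th chord = root + major 3rd + perfect 5th + major 7th
Seventh chords stack in thirds, so the letter names are C-E-G-B
Root: C#
Major 3rd above C#: E#
Perfect 5th above C#: G#
Major 7th above C#: B#
The 3rd = E#


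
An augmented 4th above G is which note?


A 4th spans 4 letter names, so from G we land on C
An augmented 4th = 6 semitones above G
Spell C at that pitch: C#
= C#


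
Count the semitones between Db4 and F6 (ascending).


Step by step:
Absolute semitone position = octave×12 + chromatic position
Db4: 4×12 + 1 = 49
F6: 6×12 + 5 = 77
Difference = 77 - 49 = 28
= 28 semitones


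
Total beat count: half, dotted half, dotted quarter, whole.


Step by step:
Beat values:
  half = 2 beats
  dotted half = 3 beats
  dotted quarter = 1.5 beats
  whole = 4 beats
Sum = 2 + 3 + 1.5 + 4
= 10.5 beats


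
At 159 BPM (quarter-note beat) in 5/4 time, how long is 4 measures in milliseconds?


Quarter-note beat duration = 60000 / 159 ms
Beats per measure (5/4) = 5
One measure = 5 × 60000 / 159 = 300000 / 159 ms
4 measures = 4 × 300000 / 159 = 1200000 / 159
= 7547.2 ms


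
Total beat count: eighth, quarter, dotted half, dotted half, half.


Reasoning:
Beat values:
  eighth = 0.5 beats
  quarter = 1 beat
  dotted half = 3 beats
  dotted half = 3 beats
  half = 2 beats
Sum = 0.5 + 1 + 3 + 3 + 2
= 9.5 beats


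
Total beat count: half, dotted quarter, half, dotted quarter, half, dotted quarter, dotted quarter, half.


Reasoning:
Beat values:
  half = 2 beats
  dotted quarter = 1.5 beats
  half = 2 beats
  dotted quarter = 1.5 beats
  half = 2 beats
  dotted quarter = 1.5 beats
  dotted quarter = 1.5 beats
  half = 2 beats
Sum = 2 + 1.5 + 2 + 1.5 + 2 + 1.5 + 1.5 + 2
= 14 beats


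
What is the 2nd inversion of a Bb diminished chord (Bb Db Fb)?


Solution.
Root position: Bb Db Fb
2nd inversion: move root and 3rd up an octave
Bass note: Fb
Notes (bottom to top) = Fb Bb Db


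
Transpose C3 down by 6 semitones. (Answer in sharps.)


C3: chromatic position 0 in octave 3 → absolute = 3×12 + 0 = 36
Transpose down 6: 36 - 6 = 30
30 = 2×12 + 6 → F# in octave 2
Result = F#2


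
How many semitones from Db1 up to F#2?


Step by step:
Absolute semitone position = octave×12 + chromatic position
Db1: 1×12 + 1 = 13
F#2: 2×12 + 6 = 30
Difference = 30 - 13 = 17
= 17 semitones


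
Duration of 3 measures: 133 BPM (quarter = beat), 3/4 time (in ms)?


Quarter-note beat duration = 60000 / 133 ms
Beats per measure (3/4) = 3
One measure = 3 × 60000 / 133 = 180000 / 133 ms
3 measures = 3 × 180000 / 133 = 540000 / 133
= 4060.2 ms


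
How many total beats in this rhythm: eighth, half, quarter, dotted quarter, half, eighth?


Step by step:
Beat values:
  eighth = 0.5 beats
  half = 2 beats
  quarter = 1 beat
  dotted quarter = 1.5 beats
  half = 2 beats
  eighth = 0.5 beats
Sum = 0.5 + 2 + 1 + 1.5 + 2 + 0.5
= 7.5 beats


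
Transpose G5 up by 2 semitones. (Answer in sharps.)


Step by step:
G5: chromatic position 7 in octave 5 → absolute = 5×12 + 7 = 67
Transpose up 2: 67 + 2 = 69
69 = 5×12 + 9 → A in octave 5
Result = A5


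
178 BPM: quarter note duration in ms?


Let's work it out.
One quarter-note beat = 60000 / BPM = 60000 / 178 ms
Duration = 60000 / 178
= 337.1 ms


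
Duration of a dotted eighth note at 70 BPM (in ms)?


One quarter-note beat = 60000 / BPM = 60000 / 70 ms
Dotted eighth note = 3/4 × quarter note
Duration = 3/4 × 60000 / 70 = 45000 / 70
= 642.9 ms


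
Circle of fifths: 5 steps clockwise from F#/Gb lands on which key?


Step by step:
Each clockwise step on the circle of fifths moves up a perfect 5th
From F#/Gb: F#/Gb → Db → Ab → Eb → Bb → F
= F


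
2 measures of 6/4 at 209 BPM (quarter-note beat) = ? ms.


Solution.
Quarter-note beat duration = 60000 / 209 ms
Beats per measure (6/4) = 6
One measure = 6 × 60000 / 209 = 360000 / 209 ms
2 measures = 2 × 360000 / 209 = 720000 / 209
= 3445.0 ms


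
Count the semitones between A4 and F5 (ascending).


Working:
Absolute semitone position = octave×12 + chromatic position
A4: 4×12 + 9 = 57
F5: 5×12 + 5 = 65
Difference = 65 - 57 = 8
= 8 semitones


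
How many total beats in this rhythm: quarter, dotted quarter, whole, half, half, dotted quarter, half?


Beat values:
  quarter = 1 beat
  dotted quarter = 1.5 beats
  whole = 4 beats
  half = 2 beats
  half = 2 beats
  dotted quarter = 1.5 beats
  half = 2 beats
Sum = 1 + 1.5 + 4 + 2 + 2 + 1.5 + 2
= 14 beats


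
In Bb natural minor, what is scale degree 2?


Natural minor scale pattern: W-H-W-W-H-W-W (2-1-2-2-1-2-2 semitones)
Starting from Bb:
  Bb + 2 semitones → C
  C + 1 semitone → Db
  Db + 2 semitones → Eb
  Eb + 2 semitones → F
  F + 1 semitone → Gb
  Gb + 2 semitones → Ab
  Ab + 2 semitones → Bb
Scale: Bb C Db Eb F Gb Ab
Degree 2 = C


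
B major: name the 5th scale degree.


Major scale pattern: W-W-H-W-W-W-H (2-2-1-2-2-2-1 semitones)
Starting from B:
  B + 2 semitones → C#
  C# + 2 semitones → D#
  D# + 1 semitone → E
  E + 2 semitones → F#
  F# + 2 semitones → G#
  G# + 2 semitones → A#
  A# + 1 semitone → B
Scale: B C# D# E F# G# A#
Degree 5 = F#


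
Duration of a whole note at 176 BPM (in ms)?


Working:
One quarter-note beat = 60000 / BPM = 60000 / 176 ms
Whole note = 4 × quarter note
Duration = 4 × 60000 / 176 = 240000 / 176
= 1363.6 ms


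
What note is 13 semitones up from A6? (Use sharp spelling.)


Let's work it out.
A6: chromatic position 9 in octave 6 → absolute = 6×12 + 9 = 81
Transpose up 13: 81 + 13 = 94
94 = 7×12 + 10 → A# in octave 7
Result = A#7


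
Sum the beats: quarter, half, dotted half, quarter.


Beat values:
  quarter = 1 beat
  half = 2 beats
  dotted half = 3 beats
  quarter = 1 beat
Sum = 1 + 2 + 3 + 1
= 7 beats


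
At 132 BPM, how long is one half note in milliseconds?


One quarter-note beat = 60000 / BPM = 60000 / 132 ms
Half note = 2 × quarter note
Duration = 2 × 60000 / 132 = 120000 / 132
= 909.1 ms


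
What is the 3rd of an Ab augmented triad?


Step by step:
Augmented triad = root + major 3rd (4 semitones) + augmented 5th (8 semitones)
A triad on Ab stacks thirds, so the chord tones use letter names A-C-E
Root: Ab
Major 3rd above Ab: C
Augmented 5th above Ab: E
The 3rd = C


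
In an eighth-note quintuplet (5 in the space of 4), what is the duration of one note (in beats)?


Let's work it out.
Quintuplet: 5 notes occupy the space of 4 eighth notes
Space = 4 × 1/2 = 2 beats
Each quintuplet note = 2 / 5 = 2/5 beats
= 2/5 beats


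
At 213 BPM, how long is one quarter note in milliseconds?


Reasoning:
One quarter-note beat = 60000 / BPM = 60000 / 213 ms
Duration = 60000 / 213
= 281.7 ms


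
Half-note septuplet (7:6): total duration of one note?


Septuplet: 7 notes occupy the space of 6 half notes
Space = 6 × 2 = 12 beats
Each septuplet note = 12 / 7 = 12/7 beats
= 12/7 beats


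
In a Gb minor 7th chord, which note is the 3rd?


Minor 7th chord = root + minor 3rd + perfect 5th + minor 7th
Seventh chords stack in thirds, so the letter names are G-B-D-F
Root: Gb
Minor 3rd above Gb: Bbb
Perfect 5th above Gb: Db
Minor 7th above Gb: Fb
The 3rd = Bbb


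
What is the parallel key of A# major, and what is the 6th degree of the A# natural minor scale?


Working:
Parallel keys share the same tonic but differ in mode
A# major → parallel is A# minor
A# natural minor scale: A# B# C# D# E# F# G#
= A# minor; 6th degree = F#


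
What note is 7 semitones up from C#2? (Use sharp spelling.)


Solution.
C#2: chromatic position 1 in octave 2 → absolute = 2×12 + 1 = 25
Transpose up 7: 25 + 7 = 32
32 = 2×12 + 8 → G# in octave 2
Result = G#2


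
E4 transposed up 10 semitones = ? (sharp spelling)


Let's work it out.
E4: chromatic position 4 in octave 4 → absolute = 4×12 + 4 = 52
Transpose up 10: 52 + 10 = 62
62 = 5×12 + 2 → D in octave 5
Result = D5


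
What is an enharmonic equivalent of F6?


Let's work it out.
Enharmonic notes sound the same pitch but are spelled with different letter names
F and Gbb name the same pitch class
= Gbb6


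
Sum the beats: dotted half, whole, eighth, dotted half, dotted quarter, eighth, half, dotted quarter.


Step by step:
Beat values:
  dotted half = 3 beats
  whole = 4 beats
  eighth = 0.5 beats
  dotted half = 3 beats
  dotted quarter = 1.5 beats
  eighth = 0.5 beats
  half = 2 beats
  dotted quarter = 1.5 beats
Sum = 3 + 4 + 0.5 + 3 + 1.5 + 0.5 + 2 + 1.5
= 16 beats


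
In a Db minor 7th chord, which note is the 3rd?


Minor 7th chord = root + minor 3rd + perfect 5th + minor 7th
Seventh chords stack in thirds, so the letter names are D-F-A-C
Root: Db
Minor 3rd above Db: Fb
Perfect 5th above Db: Ab
Minor 7th above Db: Cb
The 3rd = Fb


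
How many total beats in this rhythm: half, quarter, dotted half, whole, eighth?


Working:
Beat values:
  half = 2 beats
  quarter = 1 beat
  dotted half = 3 beats
  whole = 4 beats
  eighth = 0.5 beats
Sum = 2 + 1 + 3 + 4 + 0.5
= 10.5 beats


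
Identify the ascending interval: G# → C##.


Step by step:
Letter names: G → C spans 4 letter names → a 4th
Semitones: G# → C## = 6 half-steps
A 4th of 6 semitones is an augmented 4th
= augmented 4th


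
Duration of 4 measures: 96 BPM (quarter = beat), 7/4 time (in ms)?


Let's work it out.
Quarter-note beat duration = 60000 / 96 ms
Beats per measure (7/4) = 7
One measure = 7 × 60000 / 96 = 420000 / 96 ms
4 measures = 4 × 420000 / 96 = 1680000 / 96
= 17500.0 ms


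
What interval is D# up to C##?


Working:
Letter names: D → C spans 7 letter names → a 7th
Semitones: D# → C## = 11 half-steps
A 7th of 11 semitones is a major 7th
= major 7th


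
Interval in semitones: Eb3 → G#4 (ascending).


Let's work it out.
Absolute semitone position = octave×12 + chromatic position
Eb3: 3×12 + 3 = 39
G#4: 4×12 + 8 = 56
Difference = 56 - 39 = 17
= 17 semitones


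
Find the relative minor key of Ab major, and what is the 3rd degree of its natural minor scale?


Solution.
The relative minor shares the major's key signature and starts on its 6th degree
6th degree = a major 6th above the tonic; a major 6th above Ab is F
→ relative minor of Ab major is F minor
F natural minor scale: F G Ab Bb C Db Eb
= F minor; 3rd degree = Ab


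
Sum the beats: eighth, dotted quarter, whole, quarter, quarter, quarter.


Step by step:
Beat values:
  eighth = 0.5 beats
  dotted quarter = 1.5 beats
  whole = 4 beats
  quarter = 1 beat
  quarter = 1 beat
  quarter = 1 beat
Sum = 0.5 + 1.5 + 4 + 1 + 1 + 1
= 9 beats


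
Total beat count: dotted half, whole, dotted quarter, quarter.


Beat values:
  dotted half = 3 beats
  whole = 4 beats
  dotted quarter = 1.5 beats
  quarter = 1 beat
Sum = 3 + 4 + 1.5 + 1
= 9.5 beats


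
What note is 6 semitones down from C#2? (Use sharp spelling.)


Step by step:
C#2: chromatic position 1 in octave 2 → absolute = 2×12 + 1 = 25
Transpose down 6: 25 - 6 = 19
19 = 1×12 + 7 → G in octave 1
Result = G1


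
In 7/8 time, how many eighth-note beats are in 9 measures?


Time signature 7/8: the bottom number 8 means the eighth note gets one count
The top number 7 means 7 eighth-note beats per measure
Total = 7 × 9 measures
= 63 eighth-note beats


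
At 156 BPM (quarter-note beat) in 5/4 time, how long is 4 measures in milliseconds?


Solution.
Quarter-note beat duration = 60000 / 156 ms
Beats per measure (5/4) = 5
One measure = 5 × 60000 / 156 = 300000 / 156 ms
4 measures = 4 × 300000 / 156 = 1200000 / 156
= 7692.3 ms


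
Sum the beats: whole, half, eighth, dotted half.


Beat values:
  whole = 4 beats
  half = 2 beats
  eighth = 0.5 beats
  dotted half = 3 beats
Sum = 4 + 2 + 0.5 + 3
= 9.5 beats


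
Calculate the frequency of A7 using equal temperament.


Reasoning:
f = 440 × 2^(n/12) where n = semitones from A4
A7: 36 semitones from A4
f = 440 × 2^(36/12)
f = 3520.00 Hz


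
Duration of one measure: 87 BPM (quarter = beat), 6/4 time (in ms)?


Let's work it out.
Quarter-note beat duration = 60000 / 87 ms
Beats per measure (6/4) = 6
One measure = 6 × 60000 / 87 = 360000 / 87 ms
= 4137.9 ms


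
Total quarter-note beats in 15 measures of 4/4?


Let's work it out.
Time signature 4/4: the bottom number 4 means the quarter note gets one count
The top number 4 means 4 quarter-note beats per measure
Total = 4 × 15 measures
= 60 quarter-note beats


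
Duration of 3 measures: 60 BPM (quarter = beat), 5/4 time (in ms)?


Quarter-note beat duration = 60000 / 60 ms
Beats per measure (5/4) = 5
One measure = 5 × 60000 / 60 = 300000 / 60 ms
3 measures = 3 × 300000 / 60 = 900000 / 60
= 15000.0 ms


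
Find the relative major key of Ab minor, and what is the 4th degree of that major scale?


Reasoning:
The relative major shares the key signature and is a minor 3rd above the minor tonic
A minor 3rd above Ab is Cb
→ relative major of Ab minor is Cb major
Cb major scale: Cb Db Eb Fb Gb Ab Bb
= Cb major; 4th degree = Fb


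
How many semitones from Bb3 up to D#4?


Solution.
Absolute semitone position = octave×12 + chromatic position
Bb3: 3×12 + 10 = 46
D#4: 4×12 + 3 = 51
Difference = 51 - 46 = 5
= 5 semitones


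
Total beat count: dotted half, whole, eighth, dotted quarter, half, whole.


Beat values:
  dotted half = 3 beats
  whole = 4 beats
  eighth = 0.5 beats
  dotted quarter = 1.5 beats
  half = 2 beats
  whole = 4 beats
Sum = 3 + 4 + 0.5 + 1.5 + 2 + 4
= 15 beats


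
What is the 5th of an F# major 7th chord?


Let's work it out.
Major 7th chord = root + major 3rd + perfect 5th + major 7th
Seventh chords stack in thirds, so the letter names are F-A-C-E
Root: F#
Major 3rd above F#: A#
Perfect 5th above F#: C#
Major 7th above F#: E#
The 5th = C#


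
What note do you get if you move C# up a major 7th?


Working:
major 7th: 7 letter names, 11 semitones
Letter: C + 6 → B
Pitch: C# + 11 semitones, spelled as a B → B#
= B#


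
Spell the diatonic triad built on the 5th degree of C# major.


Let's work it out.
C# major scale: C# D# E# F# G# A# B#
Diatonic triad on degree 5 stacks scale notes 5, 7, 2: G# B# D#
G#→B# = 4 semitones; G#→D# = 7 semitones → major triad
= G# B# D# (major)


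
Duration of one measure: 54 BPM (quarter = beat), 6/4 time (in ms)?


Quarter-note beat duration = 60000 / 54 ms
Beats per measure (6/4) = 6
One measure = 6 × 60000 / 54 = 360000 / 54 ms
= 6666.7 ms


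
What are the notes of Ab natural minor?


Solution.
Natural minor scale pattern: W-H-W-W-H-W-W (2-1-2-2-1-2-2 semitones)
Starting from Ab:
  Ab + 2 semitones → Bb
  Bb + 1 semitone → Cb
  Cb + 2 semitones → Db
  Db + 2 semitones → Eb
  Eb + 1 semitone → Fb
  Fb + 2 semitones → Gb
  Gb + 2 semitones → Ab
Scale = Ab Bb Cb Db Eb Fb Gb


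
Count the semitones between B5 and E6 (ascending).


Reasoning:
Absolute semitone position = octave×12 + chromatic position
B5: 5×12 + 11 = 71
E6: 6×12 + 4 = 76
Difference = 76 - 71 = 5
= 5 semitones


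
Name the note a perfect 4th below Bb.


Reasoning:
A 4th spans 4 letter names, so from B we land on F
A perfect 4th = 5 semitones below Bb
Spell F at that pitch: F
= F


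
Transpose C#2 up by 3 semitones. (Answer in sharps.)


Reasoning:
C#2: chromatic position 1 in octave 2 → absolute = 2×12 + 1 = 25
Transpose up 3: 25 + 3 = 28
28 = 2×12 + 4 → E in octave 2
Result = E2


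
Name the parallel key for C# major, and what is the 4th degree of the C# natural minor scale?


Parallel keys share the same tonic but differ in mode
C# major → parallel is C# minor
C# natural minor scale: C# D# E F# G# A B
= C# minor; 4th degree = F#


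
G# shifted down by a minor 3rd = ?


minor 3rd: 3 letter names, 3 semitones
Letter: G - 2 → E
Pitch: G# - 3 semitones, spelled as an E → E#
= E#


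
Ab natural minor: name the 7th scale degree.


Step by step:
Natural minor scale pattern: W-H-W-W-H-W-W (2-1-2-2-1-2-2 semitones)
Starting from Ab:
  Ab + 2 semitones → Bb
  Bb + 1 semitone → Cb
  Cb + 2 semitones → Db
  Db + 2 semitones → Eb
  Eb + 1 semitone → Fb
  Fb + 2 semitones → Gb
  Gb + 2 semitones → Ab
Scale: Ab Bb Cb Db Eb Fb Gb
Degree 7 = Gb


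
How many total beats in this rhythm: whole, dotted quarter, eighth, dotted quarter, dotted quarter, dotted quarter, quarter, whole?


Working:
Beat values:
  whole = 4 beats
  dotted quarter = 1.5 beats
  eighth = 0.5 beats
  dotted quarter = 1.5 beats
  dotted quarter = 1.5 beats
  dotted quarter = 1.5 beats
  quarter = 1 beat
  whole = 4 beats
Sum = 4 + 1.5 + 0.5 + 1.5 + 1.5 + 1.5 + 1 + 4
= 15.5 beats


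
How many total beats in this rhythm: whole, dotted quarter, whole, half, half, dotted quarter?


Solution.
Beat values:
  whole = 4 beats
  dotted quarter = 1.5 beats
  whole = 4 beats
  half = 2 beats
  half = 2 beats
  dotted quarter = 1.5 beats
Sum = 4 + 1.5 + 4 + 2 + 2 + 1.5
= 15 beats


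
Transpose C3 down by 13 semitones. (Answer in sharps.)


Working:
C3: chromatic position 0 in octave 3 → absolute = 3×12 + 0 = 36
Transpose down 13: 36 - 13 = 23
23 = 1×12 + 11 → B in octave 1
Result = B1


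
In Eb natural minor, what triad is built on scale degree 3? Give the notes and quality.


Eb natural minor scale: Eb F Gb Ab Bb Cb Db
Diatonic triad on degree 3 stacks scale notes 3, 5, 7: Gb Bb Db
Gb→Bb = 4 semitones; Gb→Db = 7 semitones → major triad
= Gb Bb Db (major)


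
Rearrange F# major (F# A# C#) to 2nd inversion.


Solution.
Root position: F# A# C#
2nd inversion: move root and 3rd up an octave
Bass note: C#
Notes (bottom to top) = C# F# A#


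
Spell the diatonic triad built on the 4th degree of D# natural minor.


Solution.
D# natural minor scale: D# E# F# G# A# B C#
Diatonic triad on degree 4 stacks scale notes 4, 6, 1: G# B D#
G#→B = 3 semitones; G#→D# = 7 semitones → minor triad
= G# B D# (minor)


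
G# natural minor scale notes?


Working:
Natural minor scale pattern: W-H-W-W-H-W-W (2-1-2-2-1-2-2 semitones)
Starting from G#:
  G# + 2 semitones → A#
  A# + 1 semitone → B
  B + 2 semitones → C#
  C# + 2 semitones → D#
  D# + 1 semitone → E
  E + 2 semitones → F#
  F# + 2 semitones → G#
Scale = G# A# B C# D# E F#


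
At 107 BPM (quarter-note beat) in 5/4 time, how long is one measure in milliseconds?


Reasoning:
Quarter-note beat duration = 60000 / 107 ms
Beats per measure (5/4) = 5
One measure = 5 × 60000 / 107 = 300000 / 107 ms
= 2803.7 ms


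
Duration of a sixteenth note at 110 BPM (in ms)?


Reasoning:
One quarter-note beat = 60000 / BPM = 60000 / 110 ms
Sixteenth note = 1/4 × quarter note
Duration = 1/4 × 60000 / 110 = 15000 / 110
= 136.4 ms


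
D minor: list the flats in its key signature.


Step by step:
Flat minor keys: A(0), D(1), G(2), C(3), F(4), Bb(5), Eb(6), Ab(7)
D minor has 1 flat
Order of flats: Bb Eb Ab Db Gb Cb Fb → first 1: Bb
= Bb


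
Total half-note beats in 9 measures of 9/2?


Let's work it out.
Time signature 9/2: the bottom number 2 means the half note gets one count
The top number 9 means 9 half-note beats per measure
Total = 9 × 9 measures
= 81 half-note beats


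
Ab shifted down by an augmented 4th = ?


augmented 4th: 4 letter names, 6 semitones
Letter: A - 3 → E
Pitch: Ab - 6 semitones, spelled as an E → Ebb
= Ebb


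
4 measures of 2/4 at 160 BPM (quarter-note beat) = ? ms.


Let's work it out.
Quarter-note beat duration = 60000 / 160 ms
Beats per measure (2/4) = 2
One measure = 2 × 60000 / 160 = 120000 / 160 ms
4 measures = 4 × 120000 / 160 = 480000 / 160
= 3000.0 ms


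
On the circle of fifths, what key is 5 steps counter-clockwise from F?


Working:
Each counter-clockwise step moves down a perfect 5th (= up a perfect 4th)
From F: F → Bb → Eb → Ab → Db → F#/Gb
= F#/Gb


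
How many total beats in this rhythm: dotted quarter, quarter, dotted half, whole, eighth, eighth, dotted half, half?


Beat values:
  dotted quarter = 1.5 beats
  quarter = 1 beat
  dotted half = 3 beats
  whole = 4 beats
  eighth = 0.5 beats
  eighth = 0.5 beats
  dotted half = 3 beats
  half = 2 beats
Sum = 1.5 + 1 + 3 + 4 + 0.5 + 0.5 + 3 + 2
= 15.5 beats


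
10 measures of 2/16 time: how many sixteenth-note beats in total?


Solution.
Time signature 2/16: the bottom number 16 means the sixteenth note gets one count
The top number 2 means 2 sixteenth-note beats per measure
Total = 2 × 10 measures
= 20 sixteenth-note beats


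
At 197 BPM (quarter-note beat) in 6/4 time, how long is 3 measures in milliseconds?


Quarter-note beat duration = 60000 / 197 ms
Beats per measure (6/4) = 6
One measure = 6 × 60000 / 197 = 360000 / 197 ms
3 measures = 3 × 360000 / 197 = 1080000 / 197
= 5482.2 ms


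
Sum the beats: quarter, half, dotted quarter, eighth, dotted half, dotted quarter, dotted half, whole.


Working:
Beat values:
  quarter = 1 beat
  half = 2 beats
  dotted quarter = 1.5 beats
  eighth = 0.5 beats
  dotted half = 3 beats
  dotted quarter = 1.5 beats
  dotted half = 3 beats
  whole = 4 beats
Sum = 1 + 2 + 1.5 + 0.5 + 3 + 1.5 + 3 + 4
= 16.5 beats


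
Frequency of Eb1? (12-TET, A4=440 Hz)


Let's work it out.
f = 440 × 2^(n/12) where n = semitones from A4
Eb1: -42 semitones from A4
f = 440 × 2^(-42/12)
f = 38.89 Hz


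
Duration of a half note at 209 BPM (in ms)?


Reasoning:
One quarter-note beat = 60000 / BPM = 60000 / 209 ms
Half note = 2 × quarter note
Duration = 2 × 60000 / 209 = 120000 / 209
= 574.2 ms


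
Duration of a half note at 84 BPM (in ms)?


Working:
One quarter-note beat = 60000 / BPM = 60000 / 84 ms
Half note = 2 × quarter note
Duration = 2 × 60000 / 84 = 120000 / 84
= 1428.6 ms


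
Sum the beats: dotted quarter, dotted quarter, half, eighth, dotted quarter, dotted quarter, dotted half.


Let's work it out.
Beat values:
  dotted quarter = 1.5 beats
  dotted quarter = 1.5 beats
  half = 2 beats
  eighth = 0.5 beats
  dotted quarter = 1.5 beats
  dotted quarter = 1.5 beats
  dotted half = 3 beats
Sum = 1.5 + 1.5 + 2 + 0.5 + 1.5 + 1.5 + 3
= 11.5 beats


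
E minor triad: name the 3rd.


Reasoning:
Minor triad = root + minor 3rd (3 semitones) + perfect 5th (7 semitones)
A triad on E stacks thirds, so the chord tones use letter names E-G-B
Root: E
Minor 3rd above E: G
Perfect 5th above E: B
The 3rd = G


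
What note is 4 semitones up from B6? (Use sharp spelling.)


Let's work it out.
B6: chromatic position 11 in octave 6 → absolute = 6×12 + 11 = 83
Transpose up 4: 83 + 4 = 87
87 = 7×12 + 3 → D# in octave 7
Result = D#7


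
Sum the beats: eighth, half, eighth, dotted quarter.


Solution.
Beat values:
  eighth = 0.5 beats
  half = 2 beats
  eighth = 0.5 beats
  dotted quarter = 1.5 beats
Sum = 0.5 + 2 + 0.5 + 1.5
= 4.5 beats


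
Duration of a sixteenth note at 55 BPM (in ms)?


One quarter-note beat = 60000 / BPM = 60000 / 55 ms
Sixteenth note = 1/4 × quarter note
Duration = 1/4 × 60000 / 55 = 15000 / 55
= 272.7 ms


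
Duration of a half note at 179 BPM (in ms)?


Working:
One quarter-note beat = 60000 / BPM = 60000 / 179 ms
Half note = 2 × quarter note
Duration = 2 × 60000 / 179 = 120000 / 179
= 670.4 ms


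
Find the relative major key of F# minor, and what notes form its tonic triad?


The relative major shares the key signature and is a minor 3rd above the minor tonic
A minor 3rd above F# is A
→ relative major of F# minor is A major
Tonic triad of A major = root + major 3rd + perfect 5th = A C# E
= A major; triad = A C# E


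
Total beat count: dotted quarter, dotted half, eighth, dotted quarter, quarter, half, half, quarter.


Beat values:
  dotted quarter = 1.5 beats
  dotted half = 3 beats
  eighth = 0.5 beats
  dotted quarter = 1.5 beats
  quarter = 1 beat
  half = 2 beats
  half = 2 beats
  quarter = 1 beat
Sum = 1.5 + 3 + 0.5 + 1.5 + 1 + 2 + 2 + 1
= 12.5 beats


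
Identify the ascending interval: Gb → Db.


Working:
Letter names: G → D spans 5 letter names → a 5th
Semitones: Gb → Db = 7 half-steps
A 5th of 7 semitones is a perfect 5th
= perfect 5th


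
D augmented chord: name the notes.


Augmented triad = root + major 3rd (4 semitones) + augmented 5th (8 semitones)
A triad on D stacks thirds, so the chord tones use letter names D-F-A
Root: D
Major 3rd above D: F#
Augmented 5th above D: A#
Chord = D F# A#


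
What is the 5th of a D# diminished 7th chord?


Diminished 7th chord = root + minor 3rd + diminished 5th + diminished 7th
Seventh chords stack in thirds, so the letter names are D-F-A-C
Root: D#
Minor 3rd above D#: F#
Diminished 5th above D#: A
Diminished 7th above D#: C
The 5th = A


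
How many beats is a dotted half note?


Step by step:
Base half note = 2 beats
Dot 1 adds half the previous value: +1
One dotted half = 2 + 1 = 3
= 3 beats


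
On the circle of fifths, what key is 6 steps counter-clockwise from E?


Each counter-clockwise step moves down a perfect 5th (= up a perfect 4th)
From E: E → A → D → G → C → F → Bb
= Bb


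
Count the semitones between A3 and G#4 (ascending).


Step by step:
Absolute semitone position = octave×12 + chromatic position
A3: 3×12 + 9 = 45
G#4: 4×12 + 8 = 56
Difference = 56 - 45 = 11
= 11 semitones


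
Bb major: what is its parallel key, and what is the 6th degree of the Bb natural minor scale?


Reasoning:
Parallel keys share the same tonic but differ in mode
Bb major → parallel is Bb minor
Bb natural minor scale: Bb C Db Eb F Gb Ab
= Bb minor; 6th degree = Gb


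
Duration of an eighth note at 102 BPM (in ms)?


Step by step:
One quarter-note beat = 60000 / BPM = 60000 / 102 ms
Eighth note = 1/2 × quarter note
Duration = 1/2 × 60000 / 102 = 30000 / 102
= 294.1 ms


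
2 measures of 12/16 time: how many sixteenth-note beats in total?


Working:
Time signature 12/16: the bottom number 16 means the sixteenth note gets one count
The top number 12 means 12 sixteenth-note beats per measure
Total = 12 × 2 measures
= 24 sixteenth-note beats


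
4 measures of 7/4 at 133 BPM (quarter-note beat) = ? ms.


Quarter-note beat duration = 60000 / 133 ms
Beats per measure (7/4) = 7
One measure = 7 × 60000 / 133 = 420000 / 133 ms
4 measures = 4 × 420000 / 133 = 1680000 / 133
= 12631.6 ms


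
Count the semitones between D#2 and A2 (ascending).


Let's work it out.
Absolute semitone position = octave×12 + chromatic position
D#2: 2×12 + 3 = 27
A2: 2×12 + 9 = 33
Difference = 33 - 27 = 6
= 6 semitones


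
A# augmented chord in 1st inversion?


Reasoning:
Root position: A# C## E##
1st inversion: move root up an octave
Bass note: C##
Notes (bottom to top) = C## E## A#


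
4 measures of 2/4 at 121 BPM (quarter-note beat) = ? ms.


Let's work it out.
Quarter-note beat duration = 60000 / 121 ms
Beats per measure (2/4) = 2
One measure = 2 × 60000 / 121 = 120000 / 121 ms
4 measures = 4 × 120000 / 121 = 480000 / 121
= 3966.9 ms


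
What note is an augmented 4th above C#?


A 4th spans 4 letter names, so from C we land on F
An augmented 4th = 6 semitones above C#
Spell F at that pitch: F##
= F##


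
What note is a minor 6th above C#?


Working:
A 6th spans 6 letter names, so from C we land on A
A minor 6th = 8 semitones above C#
Spell A at that pitch: A
= A


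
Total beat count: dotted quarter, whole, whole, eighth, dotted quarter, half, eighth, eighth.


Let's work it out.
Beat values:
  dotted quarter = 1.5 beats
  whole = 4 beats
  whole = 4 beats
  eighth = 0.5 beats
  dotted quarter = 1.5 beats
  half = 2 beats
  eighth = 0.5 beats
  eighth = 0.5 beats
Sum = 1.5 + 4 + 4 + 0.5 + 1.5 + 2 + 0.5 + 0.5
= 14.5 beats


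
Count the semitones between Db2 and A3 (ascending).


Step by step:
Absolute semitone position = octave×12 + chromatic position
Db2: 2×12 + 1 = 25
A3: 3×12 + 9 = 45
Difference = 45 - 25 = 20
= 20 semitones


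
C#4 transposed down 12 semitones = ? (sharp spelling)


Step by step:
C#4: chromatic position 1 in octave 4 → absolute = 4×12 + 1 = 49
Transpose down 12: 49 - 12 = 37
37 = 3×12 + 1 → C# in octave 3
Result = C#3


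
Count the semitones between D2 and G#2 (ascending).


Reasoning:
Absolute semitone position = octave×12 + chromatic position
D2: 2×12 + 2 = 26
G#2: 2×12 + 8 = 32
Difference = 32 - 26 = 6
= 6 semitones


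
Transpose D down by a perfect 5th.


Working:
perfect 5th: 5 letter names, 7 semitones
Letter: D - 4 → G
Pitch: D - 7 semitones, spelled as a G → G
= G


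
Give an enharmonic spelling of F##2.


Enharmonic notes sound the same pitch but are spelled with different letter names
F## and G name the same pitch class
= G2


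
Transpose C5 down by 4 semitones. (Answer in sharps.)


C5: chromatic position 0 in octave 5 → absolute = 5×12 + 0 = 60
Transpose down 4: 60 - 4 = 56
56 = 4×12 + 8 → G# in octave 4
Result = G#4


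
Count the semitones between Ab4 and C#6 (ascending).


Solution.
Absolute semitone position = octave×12 + chromatic position
Ab4: 4×12 + 8 = 56
C#6: 6×12 + 1 = 73
Difference = 73 - 56 = 17
= 17 semitones


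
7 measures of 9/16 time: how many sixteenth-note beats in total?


Time signature 9/16: the bottom number 16 means the sixteenth note gets one count
The top number 9 means 9 sixteenth-note beats per measure
Total = 9 × 7 measures
= 63 sixteenth-note beats


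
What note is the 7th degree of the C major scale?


Reasoning:
Major scale pattern: W-W-H-W-W-W-H (2-2-1-2-2-2-1 semitones)
Starting from C:
  C + 2 semitones → D
  D + 2 semitones → E
  E + 1 semitone → F
  F + 2 semitones → G
  G + 2 semitones → A
  A + 2 semitones → B
  B + 1 semitone → C
Scale: C D E F G A B
Degree 7 = B


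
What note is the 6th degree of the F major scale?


Major scale pattern: W-W-H-W-W-W-H (2-2-1-2-2-2-1 semitones)
Starting from F:
  F + 2 semitones → G
  G + 2 semitones → A
  A + 1 semitone → Bb
  Bb + 2 semitones → C
  C + 2 semitones → D
  D + 2 semitones → E
  E + 1 semitone → F
Scale: F G A Bb C D E
Degree 6 = D


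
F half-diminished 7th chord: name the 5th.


Step by step:
Half-diminished 7th chord = root + minor 3rd + diminished 5th + minor 7th
Seventh chords stack in thirds, so the letter names are F-A-C-E
Root: F
Minor 3rd above F: Ab
Diminished 5th above F: Cb
Minor 7th above F: Eb
The 5th = Cb


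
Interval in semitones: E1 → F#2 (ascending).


Working:
Absolute semitone position = octave×12 + chromatic position
E1: 1×12 + 4 = 16
F#2: 2×12 + 6 = 30
Difference = 30 - 16 = 14
= 14 semitones


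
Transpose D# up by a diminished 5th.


Reasoning:
diminished 5th: 5 letter names, 6 semitones
Letter: D + 4 → A
Pitch: D# + 6 semitones, spelled as an A → A
= A


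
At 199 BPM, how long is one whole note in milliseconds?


Solution.
One quarter-note beat = 60000 / BPM = 60000 / 199 ms
Whole note = 4 × quarter note
Duration = 4 × 60000 / 199 = 240000 / 199
= 1206.0 ms


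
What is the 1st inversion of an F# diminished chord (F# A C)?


Root position: F# A C
1st inversion: move root up an octave
Bass note: A
Notes (bottom to top) = A C F#


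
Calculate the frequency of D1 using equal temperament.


Reasoning:
f = 440 × 2^(n/12) where n = semitones from A4
D1: -43 semitones from A4
f = 440 × 2^(-43/12)
f = 36.71 Hz


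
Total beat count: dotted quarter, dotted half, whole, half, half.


Working:
Beat values:
  dotted quarter = 1.5 beats
  dotted half = 3 beats
  whole = 4 beats
  half = 2 beats
  half = 2 beats
Sum = 1.5 + 3 + 4 + 2 + 2
= 12.5 beats


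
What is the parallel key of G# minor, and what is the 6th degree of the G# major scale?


Working:
Parallel keys share the same tonic but differ in mode
G# minor → parallel is G# major
G# major scale: G# A# B# C# D# E# F##
= G# major; 6th degree = E#


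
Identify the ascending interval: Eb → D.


Letter names: E → D spans 7 letter names → a 7th
Semitones: Eb → D = 11 half-steps
A 7th of 11 semitones is a major 7th
= major 7th


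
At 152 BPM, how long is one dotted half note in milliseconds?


Reasoning:
One quarter-note beat = 60000 / BPM = 60000 / 152 ms
Dotted half note = 3 × quarter note
Duration = 3 × 60000 / 152 = 180000 / 152
= 1184.2 ms
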